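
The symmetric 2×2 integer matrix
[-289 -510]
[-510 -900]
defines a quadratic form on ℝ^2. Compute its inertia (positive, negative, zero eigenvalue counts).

Answer: (0, 1, 1)

Derivation:
step 0: pivot -289 → sign −
step 1: row/col 1 already zero → sign 0
signature = (0, 1, 1)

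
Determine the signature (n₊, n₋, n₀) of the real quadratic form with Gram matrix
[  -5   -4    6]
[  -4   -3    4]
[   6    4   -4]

Answer: (1, 1, 1)

Derivation:
step 0: pivot -5 → sign −
step 1: pivot 1/5 → sign +
step 2: row/col 2 already zero → sign 0
signature = (1, 1, 1)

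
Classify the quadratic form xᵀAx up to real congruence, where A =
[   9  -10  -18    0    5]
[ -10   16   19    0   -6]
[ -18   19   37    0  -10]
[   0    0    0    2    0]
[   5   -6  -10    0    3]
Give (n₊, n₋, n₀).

step 0: pivot 9 → sign +
step 1: pivot 44/9 → sign +
step 2: pivot 35/44 → sign +
step 3: pivot 2 → sign +
step 4: pivot 6/35 → sign +
signature = (5, 0, 0)

Answer: (5, 0, 0)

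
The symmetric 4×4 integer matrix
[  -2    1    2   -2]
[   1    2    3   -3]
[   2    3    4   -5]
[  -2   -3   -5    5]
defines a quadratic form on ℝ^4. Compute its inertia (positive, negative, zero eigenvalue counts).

step 0: pivot -2 → sign −
step 1: pivot 5/2 → sign +
step 2: pivot -2/5 → sign −
step 3: pivot 3/2 → sign +
signature = (2, 2, 0)

Answer: (2, 2, 0)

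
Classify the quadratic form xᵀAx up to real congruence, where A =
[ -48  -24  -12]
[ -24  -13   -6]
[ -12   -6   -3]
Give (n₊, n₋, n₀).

Answer: (0, 2, 1)

Derivation:
step 0: pivot -48 → sign −
step 1: pivot -1 → sign −
step 2: row/col 2 already zero → sign 0
signature = (0, 2, 1)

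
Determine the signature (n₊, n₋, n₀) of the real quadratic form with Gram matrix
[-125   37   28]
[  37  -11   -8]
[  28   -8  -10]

Answer: (0, 3, 0)

Derivation:
step 0: pivot -125 → sign −
step 1: pivot -6/125 → sign −
step 2: pivot -2 → sign −
signature = (0, 3, 0)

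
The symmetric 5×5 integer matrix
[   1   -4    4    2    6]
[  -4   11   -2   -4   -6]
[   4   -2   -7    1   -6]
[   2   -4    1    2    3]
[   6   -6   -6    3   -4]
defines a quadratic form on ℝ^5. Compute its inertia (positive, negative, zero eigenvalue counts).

Answer: (3, 2, 0)

Derivation:
step 0: pivot 1 → sign +
step 1: pivot -5 → sign −
step 2: pivot 81/5 → sign +
step 3: pivot 1/9 → sign +
step 4: pivot -1 → sign −
signature = (3, 2, 0)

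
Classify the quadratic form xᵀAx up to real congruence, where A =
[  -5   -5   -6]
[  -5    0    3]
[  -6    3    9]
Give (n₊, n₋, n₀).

Answer: (1, 1, 1)

Derivation:
step 0: pivot -5 → sign −
step 1: pivot 5 → sign +
step 2: row/col 2 already zero → sign 0
signature = (1, 1, 1)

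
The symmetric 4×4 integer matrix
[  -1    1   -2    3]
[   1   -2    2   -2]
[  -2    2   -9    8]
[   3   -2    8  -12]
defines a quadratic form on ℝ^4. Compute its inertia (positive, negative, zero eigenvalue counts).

Answer: (0, 4, 0)

Derivation:
step 0: pivot -1 → sign −
step 1: pivot -1 → sign −
step 2: pivot -5 → sign −
step 3: pivot -6/5 → sign −
signature = (0, 4, 0)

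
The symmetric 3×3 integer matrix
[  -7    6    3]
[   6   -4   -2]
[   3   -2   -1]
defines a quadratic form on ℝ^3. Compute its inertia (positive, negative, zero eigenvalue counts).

step 0: pivot -7 → sign −
step 1: pivot 8/7 → sign +
step 2: row/col 2 already zero → sign 0
signature = (1, 1, 1)

Answer: (1, 1, 1)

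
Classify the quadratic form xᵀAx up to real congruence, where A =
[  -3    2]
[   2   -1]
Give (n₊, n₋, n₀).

Answer: (1, 1, 0)

Derivation:
step 0: pivot -3 → sign −
step 1: pivot 1/3 → sign +
signature = (1, 1, 0)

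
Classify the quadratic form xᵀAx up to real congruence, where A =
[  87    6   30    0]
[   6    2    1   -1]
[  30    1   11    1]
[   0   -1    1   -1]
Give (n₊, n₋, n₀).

Answer: (2, 1, 1)

Derivation:
step 0: pivot 87 → sign +
step 1: pivot 46/29 → sign +
step 2: pivot -3/46 → sign −
step 3: row/col 3 already zero → sign 0
signature = (2, 1, 1)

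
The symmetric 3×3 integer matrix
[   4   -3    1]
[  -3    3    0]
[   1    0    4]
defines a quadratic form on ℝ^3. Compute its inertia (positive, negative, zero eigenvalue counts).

Answer: (3, 0, 0)

Derivation:
step 0: pivot 4 → sign +
step 1: pivot 3/4 → sign +
step 2: pivot 3 → sign +
signature = (3, 0, 0)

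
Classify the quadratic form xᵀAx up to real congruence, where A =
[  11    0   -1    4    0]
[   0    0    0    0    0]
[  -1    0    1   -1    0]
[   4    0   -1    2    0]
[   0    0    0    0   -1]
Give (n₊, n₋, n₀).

Answer: (3, 1, 1)

Derivation:
step 0: pivot 11 → sign +
step 1: pivot 10/11 → sign +
step 2: pivot 1/10 → sign +
step 3: pivot -1 → sign −
step 4: row/col 4 already zero → sign 0
signature = (3, 1, 1)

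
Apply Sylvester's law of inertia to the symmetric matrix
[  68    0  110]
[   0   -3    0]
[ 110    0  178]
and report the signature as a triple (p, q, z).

step 0: pivot 68 → sign +
step 1: pivot -3 → sign −
step 2: pivot 1/17 → sign +
signature = (2, 1, 0)

Answer: (2, 1, 0)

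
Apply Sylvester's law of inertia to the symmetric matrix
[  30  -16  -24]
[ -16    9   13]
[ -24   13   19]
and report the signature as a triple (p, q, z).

step 0: pivot 30 → sign +
step 1: pivot 7/15 → sign +
step 2: pivot -2/7 → sign −
signature = (2, 1, 0)

Answer: (2, 1, 0)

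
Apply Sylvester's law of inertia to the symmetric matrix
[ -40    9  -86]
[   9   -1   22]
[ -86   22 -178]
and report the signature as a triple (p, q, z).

Answer: (2, 1, 0)

Derivation:
step 0: pivot -40 → sign −
step 1: pivot 41/40 → sign +
step 2: pivot 2/41 → sign +
signature = (2, 1, 0)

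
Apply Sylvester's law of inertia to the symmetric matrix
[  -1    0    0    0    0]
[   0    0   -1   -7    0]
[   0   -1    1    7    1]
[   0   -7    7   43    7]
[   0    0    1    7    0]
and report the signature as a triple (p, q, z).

step 0: pivot -1 → sign −
step 1: pivot 1 → sign +
step 2: pivot -1 → sign −
step 3: pivot -6 → sign −
step 4: row/col 4 already zero → sign 0
signature = (1, 3, 1)

Answer: (1, 3, 1)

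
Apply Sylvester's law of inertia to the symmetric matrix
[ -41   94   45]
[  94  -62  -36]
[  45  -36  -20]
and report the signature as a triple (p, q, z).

step 0: pivot -41 → sign −
step 1: pivot 6294/41 → sign +
step 2: pivot -1/1049 → sign −
signature = (1, 2, 0)

Answer: (1, 2, 0)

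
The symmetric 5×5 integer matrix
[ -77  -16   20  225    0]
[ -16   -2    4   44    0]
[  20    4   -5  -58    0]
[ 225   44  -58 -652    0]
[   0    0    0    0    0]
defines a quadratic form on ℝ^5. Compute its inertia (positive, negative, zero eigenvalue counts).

Answer: (2, 2, 1)

Derivation:
step 0: pivot -77 → sign −
step 1: pivot 102/77 → sign +
step 2: pivot 3/17 → sign +
step 3: pivot -1/3 → sign −
step 4: row/col 4 already zero → sign 0
signature = (2, 2, 1)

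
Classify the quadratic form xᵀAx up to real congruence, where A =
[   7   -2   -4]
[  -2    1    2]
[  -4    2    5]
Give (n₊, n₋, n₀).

step 0: pivot 7 → sign +
step 1: pivot 3/7 → sign +
step 2: pivot 1 → sign +
signature = (3, 0, 0)

Answer: (3, 0, 0)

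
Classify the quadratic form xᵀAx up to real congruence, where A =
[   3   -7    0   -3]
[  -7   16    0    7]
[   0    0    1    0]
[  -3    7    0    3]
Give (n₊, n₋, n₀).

step 0: pivot 3 → sign +
step 1: pivot -1/3 → sign −
step 2: pivot 1 → sign +
step 3: row/col 3 already zero → sign 0
signature = (2, 1, 1)

Answer: (2, 1, 1)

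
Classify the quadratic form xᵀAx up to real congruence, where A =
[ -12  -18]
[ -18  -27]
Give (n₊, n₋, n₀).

step 0: pivot -12 → sign −
step 1: row/col 1 already zero → sign 0
signature = (0, 1, 1)

Answer: (0, 1, 1)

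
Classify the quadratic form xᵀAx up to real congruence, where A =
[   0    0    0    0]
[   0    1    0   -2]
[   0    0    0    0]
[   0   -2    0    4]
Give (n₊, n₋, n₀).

step 0: pivot 1 → sign +
step 1: row/col 1 already zero → sign 0
step 2: row/col 2 already zero → sign 0
step 3: row/col 3 already zero → sign 0
signature = (1, 0, 3)

Answer: (1, 0, 3)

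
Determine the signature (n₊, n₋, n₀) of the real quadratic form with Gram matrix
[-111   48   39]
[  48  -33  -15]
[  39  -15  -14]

Answer: (0, 3, 0)

Derivation:
step 0: pivot -111 → sign −
step 1: pivot -453/37 → sign −
step 2: pivot -2/151 → sign −
signature = (0, 3, 0)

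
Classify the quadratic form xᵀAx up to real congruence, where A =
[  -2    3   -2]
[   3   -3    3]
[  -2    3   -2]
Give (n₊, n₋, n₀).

step 0: pivot -2 → sign −
step 1: pivot 3/2 → sign +
step 2: row/col 2 already zero → sign 0
signature = (1, 1, 1)

Answer: (1, 1, 1)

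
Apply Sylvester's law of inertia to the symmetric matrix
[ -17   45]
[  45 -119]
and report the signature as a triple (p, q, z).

step 0: pivot -17 → sign −
step 1: pivot 2/17 → sign +
signature = (1, 1, 0)

Answer: (1, 1, 0)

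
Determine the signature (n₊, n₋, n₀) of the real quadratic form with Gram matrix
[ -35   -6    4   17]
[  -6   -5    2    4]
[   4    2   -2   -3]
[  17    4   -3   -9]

Answer: (0, 4, 0)

Derivation:
step 0: pivot -35 → sign −
step 1: pivot -139/35 → sign −
step 2: pivot -154/139 → sign −
step 3: pivot -1/154 → sign −
signature = (0, 4, 0)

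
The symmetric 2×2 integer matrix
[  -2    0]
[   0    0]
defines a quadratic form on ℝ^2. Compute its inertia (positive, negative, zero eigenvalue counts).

step 0: pivot -2 → sign −
step 1: row/col 1 already zero → sign 0
signature = (0, 1, 1)

Answer: (0, 1, 1)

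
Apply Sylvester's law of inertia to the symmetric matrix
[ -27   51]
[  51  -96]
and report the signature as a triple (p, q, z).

step 0: pivot -27 → sign −
step 1: pivot 1/3 → sign +
signature = (1, 1, 0)

Answer: (1, 1, 0)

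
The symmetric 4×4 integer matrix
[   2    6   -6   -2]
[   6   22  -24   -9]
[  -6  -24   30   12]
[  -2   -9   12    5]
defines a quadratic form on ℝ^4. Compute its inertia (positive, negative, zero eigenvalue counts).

Answer: (3, 0, 1)

Derivation:
step 0: pivot 2 → sign +
step 1: pivot 4 → sign +
step 2: pivot 3 → sign +
step 3: row/col 3 already zero → sign 0
signature = (3, 0, 1)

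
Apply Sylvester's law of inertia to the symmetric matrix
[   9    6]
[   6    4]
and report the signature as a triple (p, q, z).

Answer: (1, 0, 1)

Derivation:
step 0: pivot 9 → sign +
step 1: row/col 1 already zero → sign 0
signature = (1, 0, 1)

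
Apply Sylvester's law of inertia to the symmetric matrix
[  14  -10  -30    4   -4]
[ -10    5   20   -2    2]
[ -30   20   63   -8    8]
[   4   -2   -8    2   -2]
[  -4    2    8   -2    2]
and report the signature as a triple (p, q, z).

Answer: (2, 2, 1)

Derivation:
step 0: pivot 14 → sign +
step 1: pivot -15/7 → sign −
step 2: pivot -1/3 → sign −
step 3: pivot 6/5 → sign +
step 4: row/col 4 already zero → sign 0
signature = (2, 2, 1)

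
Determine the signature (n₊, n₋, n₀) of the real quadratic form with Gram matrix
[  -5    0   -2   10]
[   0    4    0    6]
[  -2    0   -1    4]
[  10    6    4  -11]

step 0: pivot -5 → sign −
step 1: pivot 4 → sign +
step 2: pivot -1/5 → sign −
step 3: row/col 3 already zero → sign 0
signature = (1, 2, 1)

Answer: (1, 2, 1)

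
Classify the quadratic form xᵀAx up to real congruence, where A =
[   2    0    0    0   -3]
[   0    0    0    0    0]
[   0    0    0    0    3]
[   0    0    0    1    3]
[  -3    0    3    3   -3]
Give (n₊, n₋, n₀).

Answer: (3, 1, 1)

Derivation:
step 0: pivot 2 → sign +
step 1: pivot 1 → sign +
step 2: pivot -33/2 → sign −
step 3: pivot 6/11 → sign +
step 4: row/col 4 already zero → sign 0
signature = (3, 1, 1)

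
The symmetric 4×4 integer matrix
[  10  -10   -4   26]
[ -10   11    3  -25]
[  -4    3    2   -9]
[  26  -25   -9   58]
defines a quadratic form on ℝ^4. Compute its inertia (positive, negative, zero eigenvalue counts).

Answer: (2, 2, 0)

Derivation:
step 0: pivot 10 → sign +
step 1: pivot 1 → sign +
step 2: pivot -3/5 → sign −
step 3: pivot -1 → sign −
signature = (2, 2, 0)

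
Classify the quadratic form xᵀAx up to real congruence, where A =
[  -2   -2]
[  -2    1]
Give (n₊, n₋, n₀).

step 0: pivot -2 → sign −
step 1: pivot 3 → sign +
signature = (1, 1, 0)

Answer: (1, 1, 0)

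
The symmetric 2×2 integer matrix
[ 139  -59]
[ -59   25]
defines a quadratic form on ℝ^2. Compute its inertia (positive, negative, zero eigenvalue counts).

Answer: (1, 1, 0)

Derivation:
step 0: pivot 139 → sign +
step 1: pivot -6/139 → sign −
signature = (1, 1, 0)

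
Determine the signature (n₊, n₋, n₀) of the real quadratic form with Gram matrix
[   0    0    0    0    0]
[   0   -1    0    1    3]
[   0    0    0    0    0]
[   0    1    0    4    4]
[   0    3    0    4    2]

Answer: (2, 1, 2)

Derivation:
step 0: pivot -1 → sign −
step 1: pivot 5 → sign +
step 2: pivot 6/5 → sign +
step 3: row/col 3 already zero → sign 0
step 4: row/col 4 already zero → sign 0
signature = (2, 1, 2)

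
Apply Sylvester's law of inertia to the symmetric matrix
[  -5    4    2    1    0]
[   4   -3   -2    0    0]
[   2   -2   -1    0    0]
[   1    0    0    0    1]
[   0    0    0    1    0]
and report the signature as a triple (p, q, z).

Answer: (2, 3, 0)

Derivation:
step 0: pivot -5 → sign −
step 1: pivot 1/5 → sign +
step 2: pivot -1 → sign −
step 3: pivot 1 → sign +
step 4: pivot -1 → sign −
signature = (2, 3, 0)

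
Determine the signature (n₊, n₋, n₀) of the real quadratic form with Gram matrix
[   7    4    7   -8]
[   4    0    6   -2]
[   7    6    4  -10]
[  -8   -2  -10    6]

step 0: pivot 7 → sign +
step 1: pivot -16/7 → sign −
step 2: pivot -5/4 → sign −
step 3: pivot -1/5 → sign −
signature = (1, 3, 0)

Answer: (1, 3, 0)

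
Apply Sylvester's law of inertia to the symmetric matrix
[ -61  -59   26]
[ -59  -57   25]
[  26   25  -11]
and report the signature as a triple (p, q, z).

step 0: pivot -61 → sign −
step 1: pivot 4/61 → sign +
step 2: pivot -1/4 → sign −
signature = (1, 2, 0)

Answer: (1, 2, 0)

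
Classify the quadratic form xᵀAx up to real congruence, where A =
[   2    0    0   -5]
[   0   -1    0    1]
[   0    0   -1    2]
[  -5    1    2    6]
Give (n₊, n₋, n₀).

Answer: (1, 3, 0)

Derivation:
step 0: pivot 2 → sign +
step 1: pivot -1 → sign −
step 2: pivot -1 → sign −
step 3: pivot -3/2 → sign −
signature = (1, 3, 0)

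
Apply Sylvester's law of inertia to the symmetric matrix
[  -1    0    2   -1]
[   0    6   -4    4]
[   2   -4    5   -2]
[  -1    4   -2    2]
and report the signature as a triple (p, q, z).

step 0: pivot -1 → sign −
step 1: pivot 6 → sign +
step 2: pivot 19/3 → sign +
step 3: pivot 1/19 → sign +
signature = (3, 1, 0)

Answer: (3, 1, 0)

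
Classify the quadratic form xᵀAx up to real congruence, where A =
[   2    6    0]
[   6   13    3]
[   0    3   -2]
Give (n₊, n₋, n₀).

step 0: pivot 2 → sign +
step 1: pivot -5 → sign −
step 2: pivot -1/5 → sign −
signature = (1, 2, 0)

Answer: (1, 2, 0)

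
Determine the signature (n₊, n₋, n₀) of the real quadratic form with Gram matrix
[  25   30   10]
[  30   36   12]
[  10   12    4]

step 0: pivot 25 → sign +
step 1: row/col 1 already zero → sign 0
step 2: row/col 2 already zero → sign 0
signature = (1, 0, 2)

Answer: (1, 0, 2)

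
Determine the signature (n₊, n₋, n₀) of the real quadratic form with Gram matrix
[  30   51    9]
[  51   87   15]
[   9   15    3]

Answer: (2, 0, 1)

Derivation:
step 0: pivot 30 → sign +
step 1: pivot 3/10 → sign +
step 2: row/col 2 already zero → sign 0
signature = (2, 0, 1)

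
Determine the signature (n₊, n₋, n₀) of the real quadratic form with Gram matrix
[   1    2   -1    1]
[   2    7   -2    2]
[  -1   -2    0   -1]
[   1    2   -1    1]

Answer: (2, 1, 1)

Derivation:
step 0: pivot 1 → sign +
step 1: pivot 3 → sign +
step 2: pivot -1 → sign −
step 3: row/col 3 already zero → sign 0
signature = (2, 1, 1)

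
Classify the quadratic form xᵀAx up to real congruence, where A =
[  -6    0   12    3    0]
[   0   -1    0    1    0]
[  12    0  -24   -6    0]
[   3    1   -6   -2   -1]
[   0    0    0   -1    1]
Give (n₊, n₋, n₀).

step 0: pivot -6 → sign −
step 1: pivot -1 → sign −
step 2: pivot 1/2 → sign +
step 3: pivot -1 → sign −
step 4: row/col 4 already zero → sign 0
signature = (1, 3, 1)

Answer: (1, 3, 1)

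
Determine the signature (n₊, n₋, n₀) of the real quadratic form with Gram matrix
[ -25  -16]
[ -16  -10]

Answer: (1, 1, 0)

Derivation:
step 0: pivot -25 → sign −
step 1: pivot 6/25 → sign +
signature = (1, 1, 0)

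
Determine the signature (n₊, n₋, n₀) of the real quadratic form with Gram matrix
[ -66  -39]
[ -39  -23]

Answer: (1, 1, 0)

Derivation:
step 0: pivot -66 → sign −
step 1: pivot 1/22 → sign +
signature = (1, 1, 0)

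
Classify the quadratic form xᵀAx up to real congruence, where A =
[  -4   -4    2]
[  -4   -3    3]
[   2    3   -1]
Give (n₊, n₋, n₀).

Answer: (1, 2, 0)

Derivation:
step 0: pivot -4 → sign −
step 1: pivot 1 → sign +
step 2: pivot -1 → sign −
signature = (1, 2, 0)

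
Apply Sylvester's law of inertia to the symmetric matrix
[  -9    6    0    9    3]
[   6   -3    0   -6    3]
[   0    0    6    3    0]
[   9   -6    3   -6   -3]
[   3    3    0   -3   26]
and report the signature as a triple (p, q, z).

step 0: pivot -9 → sign −
step 1: pivot 1 → sign +
step 2: pivot 6 → sign +
step 3: pivot 3/2 → sign +
step 4: pivot 2 → sign +
signature = (4, 1, 0)

Answer: (4, 1, 0)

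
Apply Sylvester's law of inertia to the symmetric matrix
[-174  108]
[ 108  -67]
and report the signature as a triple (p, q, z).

Answer: (1, 1, 0)

Derivation:
step 0: pivot -174 → sign −
step 1: pivot 1/29 → sign +
signature = (1, 1, 0)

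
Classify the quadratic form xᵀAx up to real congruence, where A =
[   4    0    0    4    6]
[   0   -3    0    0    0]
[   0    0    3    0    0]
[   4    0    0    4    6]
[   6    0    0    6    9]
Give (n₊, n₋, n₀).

Answer: (2, 1, 2)

Derivation:
step 0: pivot 4 → sign +
step 1: pivot -3 → sign −
step 2: pivot 3 → sign +
step 3: row/col 3 already zero → sign 0
step 4: row/col 4 already zero → sign 0
signature = (2, 1, 2)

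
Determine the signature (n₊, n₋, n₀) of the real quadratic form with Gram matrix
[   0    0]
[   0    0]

step 0: row/col 0 already zero → sign 0
step 1: row/col 1 already zero → sign 0
signature = (0, 0, 2)

Answer: (0, 0, 2)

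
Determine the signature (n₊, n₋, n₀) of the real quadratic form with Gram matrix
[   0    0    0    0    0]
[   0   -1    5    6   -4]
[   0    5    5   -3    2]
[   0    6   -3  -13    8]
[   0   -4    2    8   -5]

step 0: pivot -1 → sign −
step 1: pivot 30 → sign +
step 2: pivot -13/10 → sign −
step 3: pivot 3/13 → sign +
step 4: row/col 4 already zero → sign 0
signature = (2, 2, 1)

Answer: (2, 2, 1)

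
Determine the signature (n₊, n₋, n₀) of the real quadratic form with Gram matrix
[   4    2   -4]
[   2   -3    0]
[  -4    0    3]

Answer: (1, 1, 1)

Derivation:
step 0: pivot 4 → sign +
step 1: pivot -4 → sign −
step 2: row/col 2 already zero → sign 0
signature = (1, 1, 1)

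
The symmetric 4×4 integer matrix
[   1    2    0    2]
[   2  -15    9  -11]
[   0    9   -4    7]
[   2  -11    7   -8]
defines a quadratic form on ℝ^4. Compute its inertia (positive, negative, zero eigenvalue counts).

Answer: (2, 2, 0)

Derivation:
step 0: pivot 1 → sign +
step 1: pivot -19 → sign −
step 2: pivot 5/19 → sign +
step 3: pivot -1/5 → sign −
signature = (2, 2, 0)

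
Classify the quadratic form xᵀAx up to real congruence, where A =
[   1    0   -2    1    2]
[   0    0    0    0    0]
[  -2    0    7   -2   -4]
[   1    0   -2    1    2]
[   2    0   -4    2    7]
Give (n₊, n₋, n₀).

Answer: (3, 0, 2)

Derivation:
step 0: pivot 1 → sign +
step 1: pivot 3 → sign +
step 2: pivot 3 → sign +
step 3: row/col 3 already zero → sign 0
step 4: row/col 4 already zero → sign 0
signature = (3, 0, 2)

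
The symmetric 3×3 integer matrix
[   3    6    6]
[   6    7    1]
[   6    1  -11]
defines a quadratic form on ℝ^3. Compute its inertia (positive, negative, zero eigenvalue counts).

step 0: pivot 3 → sign +
step 1: pivot -5 → sign −
step 2: pivot 6/5 → sign +
signature = (2, 1, 0)

Answer: (2, 1, 0)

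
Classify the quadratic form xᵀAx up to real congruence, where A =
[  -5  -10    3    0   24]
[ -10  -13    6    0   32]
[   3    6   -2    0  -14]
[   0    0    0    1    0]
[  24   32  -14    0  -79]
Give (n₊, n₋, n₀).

Answer: (3, 2, 0)

Derivation:
step 0: pivot -5 → sign −
step 1: pivot 7 → sign +
step 2: pivot -1/5 → sign −
step 3: pivot 1 → sign +
step 4: pivot 3/7 → sign +
signature = (3, 2, 0)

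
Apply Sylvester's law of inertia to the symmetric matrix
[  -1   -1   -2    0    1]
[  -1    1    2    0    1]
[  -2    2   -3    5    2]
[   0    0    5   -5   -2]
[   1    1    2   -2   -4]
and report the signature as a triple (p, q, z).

step 0: pivot -1 → sign −
step 1: pivot 2 → sign +
step 2: pivot -7 → sign −
step 3: pivot -10/7 → sign −
step 4: pivot -1/5 → sign −
signature = (1, 4, 0)

Answer: (1, 4, 0)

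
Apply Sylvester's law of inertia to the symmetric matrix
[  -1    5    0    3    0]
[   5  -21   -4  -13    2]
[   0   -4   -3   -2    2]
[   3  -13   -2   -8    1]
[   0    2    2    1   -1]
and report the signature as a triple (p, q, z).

step 0: pivot -1 → sign −
step 1: pivot 4 → sign +
step 2: pivot -7 → sign −
step 3: pivot 2/7 → sign +
step 4: row/col 4 already zero → sign 0
signature = (2, 2, 1)

Answer: (2, 2, 1)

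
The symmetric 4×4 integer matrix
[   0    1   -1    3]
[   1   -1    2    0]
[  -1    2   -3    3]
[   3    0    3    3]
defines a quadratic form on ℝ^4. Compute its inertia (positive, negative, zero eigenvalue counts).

Answer: (1, 2, 1)

Derivation:
step 0: pivot -1 → sign −
step 1: pivot 1 → sign +
step 2: pivot -6 → sign −
step 3: row/col 3 already zero → sign 0
signature = (1, 2, 1)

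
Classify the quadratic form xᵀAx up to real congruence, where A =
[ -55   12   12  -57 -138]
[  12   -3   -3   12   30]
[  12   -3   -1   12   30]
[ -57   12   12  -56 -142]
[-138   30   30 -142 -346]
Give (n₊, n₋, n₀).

step 0: pivot -55 → sign −
step 1: pivot -21/55 → sign −
step 2: pivot 2 → sign +
step 3: pivot 25/7 → sign +
step 4: pivot -2/25 → sign −
signature = (2, 3, 0)

Answer: (2, 3, 0)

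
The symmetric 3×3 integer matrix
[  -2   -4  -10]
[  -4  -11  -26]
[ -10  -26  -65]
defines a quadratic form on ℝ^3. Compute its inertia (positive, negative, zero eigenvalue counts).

step 0: pivot -2 → sign −
step 1: pivot -3 → sign −
step 2: pivot -3 → sign −
signature = (0, 3, 0)

Answer: (0, 3, 0)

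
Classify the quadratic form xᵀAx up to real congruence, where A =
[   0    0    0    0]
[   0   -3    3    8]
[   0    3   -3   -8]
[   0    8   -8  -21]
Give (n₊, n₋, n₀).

Answer: (1, 1, 2)

Derivation:
step 0: pivot -3 → sign −
step 1: pivot 1/3 → sign +
step 2: row/col 2 already zero → sign 0
step 3: row/col 3 already zero → sign 0
signature = (1, 1, 2)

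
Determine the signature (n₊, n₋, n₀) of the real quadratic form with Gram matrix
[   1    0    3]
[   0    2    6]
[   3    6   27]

step 0: pivot 1 → sign +
step 1: pivot 2 → sign +
step 2: row/col 2 already zero → sign 0
signature = (2, 0, 1)

Answer: (2, 0, 1)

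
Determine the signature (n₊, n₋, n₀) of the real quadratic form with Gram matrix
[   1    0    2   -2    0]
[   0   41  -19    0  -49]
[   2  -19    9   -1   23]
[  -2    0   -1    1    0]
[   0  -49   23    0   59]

Answer: (3, 2, 0)

Derivation:
step 0: pivot 1 → sign +
step 1: pivot 41 → sign +
step 2: pivot -156/41 → sign −
step 3: pivot -33/52 → sign −
step 4: pivot 6/11 → sign +
signature = (3, 2, 0)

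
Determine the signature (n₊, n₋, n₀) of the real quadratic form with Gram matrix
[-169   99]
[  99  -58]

step 0: pivot -169 → sign −
step 1: pivot -1/169 → sign −
signature = (0, 2, 0)

Answer: (0, 2, 0)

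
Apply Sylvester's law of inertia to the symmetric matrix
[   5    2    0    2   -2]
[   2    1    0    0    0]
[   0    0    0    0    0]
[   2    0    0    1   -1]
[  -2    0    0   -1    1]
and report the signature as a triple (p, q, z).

Answer: (2, 1, 2)

Derivation:
step 0: pivot 5 → sign +
step 1: pivot 1/5 → sign +
step 2: pivot -3 → sign −
step 3: row/col 3 already zero → sign 0
step 4: row/col 4 already zero → sign 0
signature = (2, 1, 2)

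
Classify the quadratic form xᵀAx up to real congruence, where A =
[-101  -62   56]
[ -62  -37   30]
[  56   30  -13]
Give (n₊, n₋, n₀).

step 0: pivot -101 → sign −
step 1: pivot 107/101 → sign +
step 2: pivot -3/107 → sign −
signature = (1, 2, 0)

Answer: (1, 2, 0)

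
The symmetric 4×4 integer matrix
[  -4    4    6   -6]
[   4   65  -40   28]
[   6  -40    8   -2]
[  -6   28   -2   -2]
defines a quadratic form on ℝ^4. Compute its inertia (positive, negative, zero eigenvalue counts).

Answer: (2, 2, 0)

Derivation:
step 0: pivot -4 → sign −
step 1: pivot 69 → sign +
step 2: pivot 17/69 → sign +
step 3: pivot -2/17 → sign −
signature = (2, 2, 0)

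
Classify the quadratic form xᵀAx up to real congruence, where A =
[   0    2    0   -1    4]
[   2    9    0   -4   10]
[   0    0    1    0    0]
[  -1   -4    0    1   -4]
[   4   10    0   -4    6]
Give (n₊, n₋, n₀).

step 0: pivot 9 → sign +
step 1: pivot -4/9 → sign −
step 2: pivot 1 → sign +
step 3: pivot -3/4 → sign −
step 4: pivot 2 → sign +
signature = (3, 2, 0)

Answer: (3, 2, 0)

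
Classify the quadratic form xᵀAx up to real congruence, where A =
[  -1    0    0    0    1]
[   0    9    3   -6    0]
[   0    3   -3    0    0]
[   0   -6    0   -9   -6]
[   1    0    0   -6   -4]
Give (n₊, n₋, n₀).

Answer: (1, 3, 1)

Derivation:
step 0: pivot -1 → sign −
step 1: pivot 9 → sign +
step 2: pivot -4 → sign −
step 3: pivot -12 → sign −
step 4: row/col 4 already zero → sign 0
signature = (1, 3, 1)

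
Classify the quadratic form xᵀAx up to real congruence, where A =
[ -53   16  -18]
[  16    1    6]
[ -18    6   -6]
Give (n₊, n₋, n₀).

Answer: (2, 1, 0)

Derivation:
step 0: pivot -53 → sign −
step 1: pivot 309/53 → sign +
step 2: pivot 6/103 → sign +
signature = (2, 1, 0)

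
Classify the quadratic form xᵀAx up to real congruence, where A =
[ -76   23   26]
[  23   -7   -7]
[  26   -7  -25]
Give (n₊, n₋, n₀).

Answer: (1, 2, 0)

Derivation:
step 0: pivot -76 → sign −
step 1: pivot -3/76 → sign −
step 2: pivot 3 → sign +
signature = (1, 2, 0)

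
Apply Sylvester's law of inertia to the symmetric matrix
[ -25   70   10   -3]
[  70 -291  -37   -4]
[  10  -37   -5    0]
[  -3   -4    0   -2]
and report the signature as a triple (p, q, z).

step 0: pivot -25 → sign −
step 1: pivot -95 → sign −
step 2: pivot -14/95 → sign −
step 3: pivot -3/175 → sign −
signature = (0, 4, 0)

Answer: (0, 4, 0)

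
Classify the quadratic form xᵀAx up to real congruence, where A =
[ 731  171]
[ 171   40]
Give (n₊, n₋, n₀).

Answer: (1, 1, 0)

Derivation:
step 0: pivot 731 → sign +
step 1: pivot -1/731 → sign −
signature = (1, 1, 0)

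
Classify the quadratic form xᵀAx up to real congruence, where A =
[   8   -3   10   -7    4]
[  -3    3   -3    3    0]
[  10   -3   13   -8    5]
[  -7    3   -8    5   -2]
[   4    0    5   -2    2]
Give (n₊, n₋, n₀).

step 0: pivot 8 → sign +
step 1: pivot 15/8 → sign +
step 2: pivot 1/5 → sign +
step 3: pivot -3 → sign −
step 4: row/col 4 already zero → sign 0
signature = (3, 1, 1)

Answer: (3, 1, 1)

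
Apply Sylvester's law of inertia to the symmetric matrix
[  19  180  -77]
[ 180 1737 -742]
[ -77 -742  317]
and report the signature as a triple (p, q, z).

Answer: (3, 0, 0)

Derivation:
step 0: pivot 19 → sign +
step 1: pivot 603/19 → sign +
step 2: pivot 2/603 → sign +
signature = (3, 0, 0)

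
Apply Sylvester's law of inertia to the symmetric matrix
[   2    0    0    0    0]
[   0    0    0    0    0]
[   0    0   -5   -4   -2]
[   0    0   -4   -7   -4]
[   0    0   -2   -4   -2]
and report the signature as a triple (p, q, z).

step 0: pivot 2 → sign +
step 1: pivot -5 → sign −
step 2: pivot -19/5 → sign −
step 3: pivot 6/19 → sign +
step 4: row/col 4 already zero → sign 0
signature = (2, 2, 1)

Answer: (2, 2, 1)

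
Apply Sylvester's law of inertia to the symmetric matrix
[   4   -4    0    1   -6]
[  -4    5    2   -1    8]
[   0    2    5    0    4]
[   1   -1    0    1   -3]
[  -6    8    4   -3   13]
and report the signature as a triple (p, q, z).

Answer: (4, 1, 0)

Derivation:
step 0: pivot 4 → sign +
step 1: pivot 1 → sign +
step 2: pivot 1 → sign +
step 3: pivot 3/4 → sign +
step 4: pivot -3 → sign −
signature = (4, 1, 0)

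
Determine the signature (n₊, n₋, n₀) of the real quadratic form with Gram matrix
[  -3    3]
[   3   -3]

step 0: pivot -3 → sign −
step 1: row/col 1 already zero → sign 0
signature = (0, 1, 1)

Answer: (0, 1, 1)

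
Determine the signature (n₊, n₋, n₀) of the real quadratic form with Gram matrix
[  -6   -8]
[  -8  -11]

Answer: (0, 2, 0)

Derivation:
step 0: pivot -6 → sign −
step 1: pivot -1/3 → sign −
signature = (0, 2, 0)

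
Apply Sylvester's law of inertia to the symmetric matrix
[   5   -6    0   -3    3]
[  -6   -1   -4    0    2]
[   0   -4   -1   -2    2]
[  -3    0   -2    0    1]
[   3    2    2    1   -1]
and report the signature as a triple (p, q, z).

Answer: (3, 2, 0)

Derivation:
step 0: pivot 5 → sign +
step 1: pivot -41/5 → sign −
step 2: pivot 39/41 → sign +
step 3: pivot -11/39 → sign −
step 4: pivot 6/11 → sign +
signature = (3, 2, 0)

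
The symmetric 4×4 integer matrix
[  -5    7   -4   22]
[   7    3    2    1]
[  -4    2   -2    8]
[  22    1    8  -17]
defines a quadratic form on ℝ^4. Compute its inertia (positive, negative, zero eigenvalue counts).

Answer: (2, 2, 0)

Derivation:
step 0: pivot -5 → sign −
step 1: pivot 64/5 → sign +
step 2: pivot 3/16 → sign +
step 3: pivot -3/2 → sign −
signature = (2, 2, 0)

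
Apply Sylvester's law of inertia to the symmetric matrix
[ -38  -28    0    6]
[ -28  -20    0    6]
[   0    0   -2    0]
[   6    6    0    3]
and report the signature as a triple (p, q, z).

Answer: (1, 2, 1)

Derivation:
step 0: pivot -38 → sign −
step 1: pivot 12/19 → sign +
step 2: pivot -2 → sign −
step 3: row/col 3 already zero → sign 0
signature = (1, 2, 1)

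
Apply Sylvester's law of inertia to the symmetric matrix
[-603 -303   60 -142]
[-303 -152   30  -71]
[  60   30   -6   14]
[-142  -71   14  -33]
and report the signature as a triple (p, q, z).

step 0: pivot -603 → sign −
step 1: pivot 17/67 → sign +
step 2: pivot -2/17 → sign −
step 3: row/col 3 already zero → sign 0
signature = (1, 2, 1)

Answer: (1, 2, 1)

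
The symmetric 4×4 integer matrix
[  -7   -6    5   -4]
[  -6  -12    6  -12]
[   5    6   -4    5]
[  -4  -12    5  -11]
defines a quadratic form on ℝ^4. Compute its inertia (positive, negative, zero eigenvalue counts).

step 0: pivot -7 → sign −
step 1: pivot -48/7 → sign −
step 2: pivot 2 → sign +
step 3: row/col 3 already zero → sign 0
signature = (1, 2, 1)

Answer: (1, 2, 1)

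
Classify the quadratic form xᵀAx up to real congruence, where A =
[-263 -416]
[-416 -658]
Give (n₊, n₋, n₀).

Answer: (1, 1, 0)

Derivation:
step 0: pivot -263 → sign −
step 1: pivot 2/263 → sign +
signature = (1, 1, 0)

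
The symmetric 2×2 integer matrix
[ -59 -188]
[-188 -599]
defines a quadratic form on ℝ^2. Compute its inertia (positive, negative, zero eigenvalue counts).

Answer: (1, 1, 0)

Derivation:
step 0: pivot -59 → sign −
step 1: pivot 3/59 → sign +
signature = (1, 1, 0)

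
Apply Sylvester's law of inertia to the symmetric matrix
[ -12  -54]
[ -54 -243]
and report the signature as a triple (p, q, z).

step 0: pivot -12 → sign −
step 1: row/col 1 already zero → sign 0
signature = (0, 1, 1)

Answer: (0, 1, 1)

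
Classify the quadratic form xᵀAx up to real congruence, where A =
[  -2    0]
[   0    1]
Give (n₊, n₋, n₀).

Answer: (1, 1, 0)

Derivation:
step 0: pivot -2 → sign −
step 1: pivot 1 → sign +
signature = (1, 1, 0)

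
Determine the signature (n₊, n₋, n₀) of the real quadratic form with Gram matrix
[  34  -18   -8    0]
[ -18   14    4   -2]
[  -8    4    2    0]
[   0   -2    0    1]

step 0: pivot 34 → sign +
step 1: pivot 76/17 → sign +
step 2: pivot 2/19 → sign +
step 3: row/col 3 already zero → sign 0
signature = (3, 0, 1)

Answer: (3, 0, 1)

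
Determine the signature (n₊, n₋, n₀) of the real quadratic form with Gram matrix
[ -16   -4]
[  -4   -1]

step 0: pivot -16 → sign −
step 1: row/col 1 already zero → sign 0
signature = (0, 1, 1)

Answer: (0, 1, 1)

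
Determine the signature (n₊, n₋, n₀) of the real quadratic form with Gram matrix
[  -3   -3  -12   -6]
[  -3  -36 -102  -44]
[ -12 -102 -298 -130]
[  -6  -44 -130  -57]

Answer: (0, 4, 0)

Derivation:
step 0: pivot -3 → sign −
step 1: pivot -33 → sign −
step 2: pivot -50/11 → sign −
step 3: pivot -1/75 → sign −
signature = (0, 4, 0)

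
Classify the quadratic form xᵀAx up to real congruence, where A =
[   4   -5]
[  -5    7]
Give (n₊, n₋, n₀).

Answer: (2, 0, 0)

Derivation:
step 0: pivot 4 → sign +
step 1: pivot 3/4 → sign +
signature = (2, 0, 0)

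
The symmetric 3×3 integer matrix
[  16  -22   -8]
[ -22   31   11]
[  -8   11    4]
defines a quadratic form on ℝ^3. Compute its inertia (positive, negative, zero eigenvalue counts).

step 0: pivot 16 → sign +
step 1: pivot 3/4 → sign +
step 2: row/col 2 already zero → sign 0
signature = (2, 0, 1)

Answer: (2, 0, 1)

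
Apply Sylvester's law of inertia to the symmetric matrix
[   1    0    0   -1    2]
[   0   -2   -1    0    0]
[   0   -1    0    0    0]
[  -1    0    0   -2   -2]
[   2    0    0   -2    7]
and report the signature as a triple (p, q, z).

step 0: pivot 1 → sign +
step 1: pivot -2 → sign −
step 2: pivot 1/2 → sign +
step 3: pivot -3 → sign −
step 4: pivot 3 → sign +
signature = (3, 2, 0)

Answer: (3, 2, 0)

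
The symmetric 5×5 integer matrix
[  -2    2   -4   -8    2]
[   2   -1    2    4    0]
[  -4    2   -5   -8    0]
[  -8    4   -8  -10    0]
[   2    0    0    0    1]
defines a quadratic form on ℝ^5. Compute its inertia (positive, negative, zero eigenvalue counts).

step 0: pivot -2 → sign −
step 1: pivot 1 → sign +
step 2: pivot -1 → sign −
step 3: pivot 6 → sign +
step 4: pivot -1 → sign −
signature = (2, 3, 0)

Answer: (2, 3, 0)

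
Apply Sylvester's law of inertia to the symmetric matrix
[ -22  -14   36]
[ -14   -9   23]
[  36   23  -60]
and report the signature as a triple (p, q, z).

Answer: (0, 3, 0)

Derivation:
step 0: pivot -22 → sign −
step 1: pivot -1/11 → sign −
step 2: pivot -1 → sign −
signature = (0, 3, 0)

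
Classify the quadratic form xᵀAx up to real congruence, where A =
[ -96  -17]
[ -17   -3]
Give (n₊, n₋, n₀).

step 0: pivot -96 → sign −
step 1: pivot 1/96 → sign +
signature = (1, 1, 0)

Answer: (1, 1, 0)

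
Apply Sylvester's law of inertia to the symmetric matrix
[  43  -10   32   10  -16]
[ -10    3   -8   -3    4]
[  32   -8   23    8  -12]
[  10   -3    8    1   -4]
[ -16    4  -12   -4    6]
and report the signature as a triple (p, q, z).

step 0: pivot 43 → sign +
step 1: pivot 29/43 → sign +
step 2: pivot -37/29 → sign −
step 3: pivot -2 → sign −
step 4: pivot -2/37 → sign −
signature = (2, 3, 0)

Answer: (2, 3, 0)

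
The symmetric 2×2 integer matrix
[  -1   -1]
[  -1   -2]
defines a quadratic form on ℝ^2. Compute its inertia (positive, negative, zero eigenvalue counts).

step 0: pivot -1 → sign −
step 1: pivot -1 → sign −
signature = (0, 2, 0)

Answer: (0, 2, 0)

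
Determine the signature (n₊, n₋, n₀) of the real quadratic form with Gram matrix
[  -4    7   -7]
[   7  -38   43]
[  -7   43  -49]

Answer: (0, 3, 0)

Derivation:
step 0: pivot -4 → sign −
step 1: pivot -103/4 → sign −
step 2: pivot -3/103 → sign −
signature = (0, 3, 0)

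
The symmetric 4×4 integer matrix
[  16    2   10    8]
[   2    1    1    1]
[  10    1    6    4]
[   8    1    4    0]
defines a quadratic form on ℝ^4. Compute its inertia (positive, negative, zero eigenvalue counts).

step 0: pivot 16 → sign +
step 1: pivot 3/4 → sign +
step 2: pivot -1/3 → sign −
step 3: pivot -1 → sign −
signature = (2, 2, 0)

Answer: (2, 2, 0)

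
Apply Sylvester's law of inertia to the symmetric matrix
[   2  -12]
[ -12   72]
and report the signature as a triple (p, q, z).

Answer: (1, 0, 1)

Derivation:
step 0: pivot 2 → sign +
step 1: row/col 1 already zero → sign 0
signature = (1, 0, 1)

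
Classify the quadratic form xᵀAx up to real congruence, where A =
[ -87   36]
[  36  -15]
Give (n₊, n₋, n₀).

Answer: (0, 2, 0)

Derivation:
step 0: pivot -87 → sign −
step 1: pivot -3/29 → sign −
signature = (0, 2, 0)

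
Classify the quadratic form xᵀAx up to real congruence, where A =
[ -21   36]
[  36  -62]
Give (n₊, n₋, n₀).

step 0: pivot -21 → sign −
step 1: pivot -2/7 → sign −
signature = (0, 2, 0)

Answer: (0, 2, 0)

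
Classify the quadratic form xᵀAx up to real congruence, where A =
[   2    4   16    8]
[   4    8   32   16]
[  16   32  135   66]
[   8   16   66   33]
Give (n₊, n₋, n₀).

step 0: pivot 2 → sign +
step 1: pivot 7 → sign +
step 2: pivot 3/7 → sign +
step 3: row/col 3 already zero → sign 0
signature = (3, 0, 1)

Answer: (3, 0, 1)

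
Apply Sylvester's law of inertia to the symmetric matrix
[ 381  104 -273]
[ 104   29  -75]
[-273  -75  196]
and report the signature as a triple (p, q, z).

Answer: (3, 0, 0)

Derivation:
step 0: pivot 381 → sign +
step 1: pivot 233/381 → sign +
step 2: pivot 2/233 → sign +
signature = (3, 0, 0)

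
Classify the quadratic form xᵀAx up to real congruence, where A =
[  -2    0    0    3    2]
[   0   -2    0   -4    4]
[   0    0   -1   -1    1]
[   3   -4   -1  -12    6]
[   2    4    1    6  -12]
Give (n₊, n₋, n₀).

Answer: (1, 4, 0)

Derivation:
step 0: pivot -2 → sign −
step 1: pivot -2 → sign −
step 2: pivot -1 → sign −
step 3: pivot 3/2 → sign +
step 4: pivot -1 → sign −
signature = (1, 4, 0)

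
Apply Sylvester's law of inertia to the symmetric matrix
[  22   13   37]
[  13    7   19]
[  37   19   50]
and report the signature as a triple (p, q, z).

step 0: pivot 22 → sign +
step 1: pivot -15/22 → sign −
step 2: pivot -1/5 → sign −
signature = (1, 2, 0)

Answer: (1, 2, 0)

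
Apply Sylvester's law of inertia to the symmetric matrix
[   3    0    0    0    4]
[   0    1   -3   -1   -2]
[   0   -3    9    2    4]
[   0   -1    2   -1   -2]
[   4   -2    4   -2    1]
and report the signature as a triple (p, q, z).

step 0: pivot 3 → sign +
step 1: pivot 1 → sign +
step 2: pivot -2 → sign −
step 3: pivot 1/2 → sign +
step 4: pivot -1/3 → sign −
signature = (3, 2, 0)

Answer: (3, 2, 0)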